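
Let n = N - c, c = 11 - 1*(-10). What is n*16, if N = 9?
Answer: -192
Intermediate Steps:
c = 21 (c = 11 + 10 = 21)
n = -12 (n = 9 - 1*21 = 9 - 21 = -12)
n*16 = -12*16 = -192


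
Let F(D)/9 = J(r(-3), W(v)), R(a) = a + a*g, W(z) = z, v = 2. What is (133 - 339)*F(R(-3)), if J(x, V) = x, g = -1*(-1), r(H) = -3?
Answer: 5562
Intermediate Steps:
g = 1
R(a) = 2*a (R(a) = a + a*1 = a + a = 2*a)
F(D) = -27 (F(D) = 9*(-3) = -27)
(133 - 339)*F(R(-3)) = (133 - 339)*(-27) = -206*(-27) = 5562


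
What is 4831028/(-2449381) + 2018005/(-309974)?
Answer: -6440356178177/759244426094 ≈ -8.4826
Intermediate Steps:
4831028/(-2449381) + 2018005/(-309974) = 4831028*(-1/2449381) + 2018005*(-1/309974) = -4831028/2449381 - 2018005/309974 = -6440356178177/759244426094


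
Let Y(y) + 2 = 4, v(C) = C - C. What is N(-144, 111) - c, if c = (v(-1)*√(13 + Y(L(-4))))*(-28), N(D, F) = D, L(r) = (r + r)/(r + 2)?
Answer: -144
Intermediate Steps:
v(C) = 0
L(r) = 2*r/(2 + r) (L(r) = (2*r)/(2 + r) = 2*r/(2 + r))
Y(y) = 2 (Y(y) = -2 + 4 = 2)
c = 0 (c = (0*√(13 + 2))*(-28) = (0*√15)*(-28) = 0*(-28) = 0)
N(-144, 111) - c = -144 - 1*0 = -144 + 0 = -144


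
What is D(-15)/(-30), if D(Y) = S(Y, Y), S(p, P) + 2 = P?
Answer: 17/30 ≈ 0.56667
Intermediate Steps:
S(p, P) = -2 + P
D(Y) = -2 + Y
D(-15)/(-30) = (-2 - 15)/(-30) = -1/30*(-17) = 17/30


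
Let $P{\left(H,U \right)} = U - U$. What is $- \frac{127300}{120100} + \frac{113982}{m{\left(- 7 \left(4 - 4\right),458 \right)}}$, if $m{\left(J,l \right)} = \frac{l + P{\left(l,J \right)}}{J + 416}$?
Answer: $\frac{28473323939}{275029} \approx 1.0353 \cdot 10^{5}$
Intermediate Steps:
$P{\left(H,U \right)} = 0$
$m{\left(J,l \right)} = \frac{l}{416 + J}$ ($m{\left(J,l \right)} = \frac{l + 0}{J + 416} = \frac{l}{416 + J}$)
$- \frac{127300}{120100} + \frac{113982}{m{\left(- 7 \left(4 - 4\right),458 \right)}} = - \frac{127300}{120100} + \frac{113982}{458 \frac{1}{416 - 7 \left(4 - 4\right)}} = \left(-127300\right) \frac{1}{120100} + \frac{113982}{458 \frac{1}{416 - 0}} = - \frac{1273}{1201} + \frac{113982}{458 \frac{1}{416 + 0}} = - \frac{1273}{1201} + \frac{113982}{458 \cdot \frac{1}{416}} = - \frac{1273}{1201} + \frac{113982}{\frac{229}{208}} = - \frac{1273}{1201} + 113982 \cdot \frac{208}{229} = - \frac{1273}{1201} + \frac{23708256}{229} = \frac{28473323939}{275029}$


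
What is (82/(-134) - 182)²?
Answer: 149695225/4489 ≈ 33347.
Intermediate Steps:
(82/(-134) - 182)² = (82*(-1/134) - 182)² = (-41/67 - 182)² = (-12235/67)² = 149695225/4489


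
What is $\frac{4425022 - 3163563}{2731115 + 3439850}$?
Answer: $\frac{1261459}{6170965} \approx 0.20442$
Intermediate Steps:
$\frac{4425022 - 3163563}{2731115 + 3439850} = \frac{1261459}{6170965}$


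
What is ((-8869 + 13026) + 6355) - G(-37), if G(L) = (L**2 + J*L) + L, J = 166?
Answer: 15322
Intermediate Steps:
G(L) = L**2 + 167*L (G(L) = (L**2 + 166*L) + L = L**2 + 167*L)
((-8869 + 13026) + 6355) - G(-37) = ((-8869 + 13026) + 6355) - (-37)*(167 - 37) = (4157 + 6355) - (-37)*130 = 10512 - 1*(-4810) = 10512 + 4810 = 15322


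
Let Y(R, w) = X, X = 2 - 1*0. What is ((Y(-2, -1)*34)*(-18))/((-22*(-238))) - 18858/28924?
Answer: -140907/159082 ≈ -0.88575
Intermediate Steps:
X = 2 (X = 2 + 0 = 2)
Y(R, w) = 2
((Y(-2, -1)*34)*(-18))/((-22*(-238))) - 18858/28924 = ((2*34)*(-18))/((-22*(-238))) - 18858/28924 = (68*(-18))/5236 - 18858*1/28924 = -1224*1/5236 - 1347/2066 = -18/77 - 1347/2066 = -140907/159082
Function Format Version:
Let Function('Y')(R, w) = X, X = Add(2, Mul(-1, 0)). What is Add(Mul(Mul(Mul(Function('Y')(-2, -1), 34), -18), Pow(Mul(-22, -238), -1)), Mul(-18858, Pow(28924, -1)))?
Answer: Rational(-140907, 159082) ≈ -0.88575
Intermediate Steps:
X = 2 (X = Add(2, 0) = 2)
Function('Y')(R, w) = 2
Add(Mul(Mul(Mul(Function('Y')(-2, -1), 34), -18), Pow(Mul(-22, -238), -1)), Mul(-18858, Pow(28924, -1))) = Add(Mul(Mul(Mul(2, 34), -18), Pow(Mul(-22, -238), -1)), Mul(-18858, Pow(28924, -1))) = Add(Mul(Mul(68, -18), Pow(5236, -1)), Mul(-18858, Rational(1, 28924))) = Add(Mul(-1224, Rational(1, 5236)), Rational(-1347, 2066)) = Add(Rational(-18, 77), Rational(-1347, 2066)) = Rational(-140907, 159082)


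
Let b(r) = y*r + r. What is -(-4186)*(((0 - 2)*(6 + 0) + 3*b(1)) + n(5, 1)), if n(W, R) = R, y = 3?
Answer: 4186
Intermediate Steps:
b(r) = 4*r (b(r) = 3*r + r = 4*r)
-(-4186)*(((0 - 2)*(6 + 0) + 3*b(1)) + n(5, 1)) = -(-4186)*(((0 - 2)*(6 + 0) + 3*(4*1)) + 1) = -(-4186)*((-2*6 + 3*4) + 1) = -(-4186)*((-12 + 12) + 1) = -(-4186)*(0 + 1) = -(-4186) = -2093*(-2) = 4186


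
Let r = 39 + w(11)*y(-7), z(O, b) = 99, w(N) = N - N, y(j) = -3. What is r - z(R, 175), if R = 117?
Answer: -60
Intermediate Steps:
w(N) = 0
r = 39 (r = 39 + 0*(-3) = 39 + 0 = 39)
r - z(R, 175) = 39 - 1*99 = 39 - 99 = -60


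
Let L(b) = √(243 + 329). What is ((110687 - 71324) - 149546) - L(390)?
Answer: -110183 - 2*√143 ≈ -1.1021e+5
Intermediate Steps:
L(b) = 2*√143 (L(b) = √572 = 2*√143)
((110687 - 71324) - 149546) - L(390) = ((110687 - 71324) - 149546) - 2*√143 = (39363 - 149546) - 2*√143 = -110183 - 2*√143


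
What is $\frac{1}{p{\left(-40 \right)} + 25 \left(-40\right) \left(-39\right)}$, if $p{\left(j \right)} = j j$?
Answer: $\frac{1}{40600} \approx 2.4631 \cdot 10^{-5}$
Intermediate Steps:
$p{\left(j \right)} = j^{2}$
$\frac{1}{p{\left(-40 \right)} + 25 \left(-40\right) \left(-39\right)} = \frac{1}{\left(-40\right)^{2} + 25 \left(-40\right) \left(-39\right)} = \frac{1}{1600 - -39000} = \frac{1}{1600 + 39000} = \frac{1}{40600}$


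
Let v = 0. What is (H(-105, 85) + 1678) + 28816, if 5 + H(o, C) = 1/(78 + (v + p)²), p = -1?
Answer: 2408632/79 ≈ 30489.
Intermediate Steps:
H(o, C) = -394/79 (H(o, C) = -5 + 1/(78 + (0 - 1)²) = -5 + 1/(78 + (-1)²) = -5 + 1/(78 + 1) = -5 + 1/79 = -394/79)
(H(-105, 85) + 1678) + 28816 = (-394/79 + 1678) + 28816 = 132168/79 + 28816 = 2408632/79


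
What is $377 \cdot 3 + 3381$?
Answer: $4512$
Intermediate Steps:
$377 \cdot 3 + 3381 = 1131 + 3381 = 4512$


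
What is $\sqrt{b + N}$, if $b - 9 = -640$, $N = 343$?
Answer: $12 i \sqrt{2} \approx 16.971 i$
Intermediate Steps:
$b = -631$ ($b = 9 - 640 = -631$)
$\sqrt{b + N} = \sqrt{-631 + 343} = \sqrt{-288} = 12 i \sqrt{2}$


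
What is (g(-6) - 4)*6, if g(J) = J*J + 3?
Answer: 210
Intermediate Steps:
g(J) = 3 + J² (g(J) = J² + 3 = 3 + J²)
(g(-6) - 4)*6 = ((3 + (-6)²) - 4)*6 = ((3 + 36) - 4)*6 = (39 - 4)*6 = 35*6 = 210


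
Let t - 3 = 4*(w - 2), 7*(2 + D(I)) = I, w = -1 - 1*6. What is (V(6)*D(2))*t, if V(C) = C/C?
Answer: 396/7 ≈ 56.571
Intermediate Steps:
w = -7 (w = -1 - 6 = -7)
D(I) = -2 + I/7
t = -33 (t = 3 + 4*(-7 - 2) = 3 + 4*(-9) = 3 - 36 = -33)
V(C) = 1
(V(6)*D(2))*t = (1*(-2 + (⅐)*2))*(-33) = (1*(-2 + 2/7))*(-33) = (1*(-12/7))*(-33) = -12/7*(-33) = 396/7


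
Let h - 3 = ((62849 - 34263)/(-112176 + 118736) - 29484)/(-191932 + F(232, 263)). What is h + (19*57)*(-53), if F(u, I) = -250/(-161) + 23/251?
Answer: -1460150339688432823/25440000124720 ≈ -57396.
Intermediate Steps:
F(u, I) = 66453/40411 (F(u, I) = -250*(-1/161) + 23*(1/251) = 250/161 + 23/251 = 66453/40411)
h = 80227470370457/25440000124720 (h = 3 + ((62849 - 34263)/(-112176 + 118736) - 29484)/(-191932 + 66453/40411) = 3 + (28586/6560 - 29484)/(-7756097599/40411) = 3 + (28586*(1/6560) - 29484)*(-40411/7756097599) = 3 + (14293/3280 - 29484)*(-40411/7756097599) = 3 - 96693227/3280*(-40411/7756097599) = 3 + 3907469996297/25440000124720 = 80227470370457/25440000124720 ≈ 3.1536)
h + (19*57)*(-53) = 80227470370457/25440000124720 + (19*57)*(-53) = 80227470370457/25440000124720 + 1083*(-53) = 80227470370457/25440000124720 - 57399 = -1460150339688432823/25440000124720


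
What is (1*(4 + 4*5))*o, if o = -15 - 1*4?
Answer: -456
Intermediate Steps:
o = -19 (o = -15 - 4 = -19)
(1*(4 + 4*5))*o = (1*(4 + 4*5))*(-19) = (1*(4 + 20))*(-19) = (1*24)*(-19) = 24*(-19) = -456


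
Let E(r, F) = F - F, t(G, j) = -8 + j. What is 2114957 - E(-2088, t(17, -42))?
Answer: 2114957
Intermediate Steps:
E(r, F) = 0
2114957 - E(-2088, t(17, -42)) = 2114957 - 1*0 = 2114957 + 0 = 2114957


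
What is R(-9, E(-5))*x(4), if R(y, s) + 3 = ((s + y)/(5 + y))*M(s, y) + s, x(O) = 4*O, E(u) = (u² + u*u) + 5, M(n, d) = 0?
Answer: 832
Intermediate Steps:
E(u) = 5 + 2*u² (E(u) = (u² + u²) + 5 = 2*u² + 5 = 5 + 2*u²)
R(y, s) = -3 + s (R(y, s) = -3 + (((s + y)/(5 + y))*0 + s) = -3 + (0 + s) = -3 + s)
R(-9, E(-5))*x(4) = (-3 + (5 + 2*(-5)²))*(4*4) = (-3 + (5 + 2*25))*16 = (-3 + (5 + 50))*16 = (-3 + 55)*16 = 52*16 = 832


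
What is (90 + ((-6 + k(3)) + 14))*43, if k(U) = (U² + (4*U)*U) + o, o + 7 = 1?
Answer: 5891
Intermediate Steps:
o = -6 (o = -7 + 1 = -6)
k(U) = -6 + 5*U² (k(U) = (U² + (4*U)*U) - 6 = (U² + 4*U²) - 6 = 5*U² - 6 = -6 + 5*U²)
(90 + ((-6 + k(3)) + 14))*43 = (90 + ((-6 + (-6 + 5*3²)) + 14))*43 = (90 + ((-6 + (-6 + 5*9)) + 14))*43 = (90 + ((-6 + (-6 + 45)) + 14))*43 = (90 + ((-6 + 39) + 14))*43 = (90 + (33 + 14))*43 = (90 + 47)*43 = 137*43 = 5891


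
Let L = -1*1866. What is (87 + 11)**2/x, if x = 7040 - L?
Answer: 4802/4453 ≈ 1.0784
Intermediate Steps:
L = -1866
x = 8906 (x = 7040 - 1*(-1866) = 7040 + 1866 = 8906)
(87 + 11)**2/x = (87 + 11)**2/8906 = 98**2*(1/8906) = 9604*(1/8906) = 4802/4453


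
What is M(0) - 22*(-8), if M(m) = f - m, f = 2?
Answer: 178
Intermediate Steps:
M(m) = 2 - m
M(0) - 22*(-8) = (2 - 1*0) - 22*(-8) = (2 + 0) + 176 = 2 + 176 = 178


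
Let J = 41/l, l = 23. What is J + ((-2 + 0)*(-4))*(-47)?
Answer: -8607/23 ≈ -374.22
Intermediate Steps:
J = 41/23 ≈ 1.7826
J + ((-2 + 0)*(-4))*(-47) = 41/23 + ((-2 + 0)*(-4))*(-47) = 41/23 - 2*(-4)*(-47) = 41/23 + 8*(-47) = 41/23 - 376 = -8607/23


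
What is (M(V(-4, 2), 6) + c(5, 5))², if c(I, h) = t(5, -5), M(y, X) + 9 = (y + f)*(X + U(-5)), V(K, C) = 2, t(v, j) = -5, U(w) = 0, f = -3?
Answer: 400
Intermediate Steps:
M(y, X) = -9 + X*(-3 + y) (M(y, X) = -9 + (y - 3)*(X + 0) = -9 + (-3 + y)*X = -9 + X*(-3 + y))
c(I, h) = -5
(M(V(-4, 2), 6) + c(5, 5))² = ((-9 - 3*6 + 6*2) - 5)² = ((-9 - 18 + 12) - 5)² = (-15 - 5)² = (-20)² = 400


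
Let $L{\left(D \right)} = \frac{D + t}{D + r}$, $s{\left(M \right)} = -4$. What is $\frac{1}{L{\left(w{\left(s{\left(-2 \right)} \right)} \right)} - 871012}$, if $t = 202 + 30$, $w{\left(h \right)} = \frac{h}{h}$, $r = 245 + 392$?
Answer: $- \frac{638}{555705423} \approx -1.1481 \cdot 10^{-6}$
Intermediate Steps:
$r = 637$
$w{\left(h \right)} = 1$
$t = 232$
$L{\left(D \right)} = \frac{232 + D}{637 + D}$ ($L{\left(D \right)} = \frac{D + 232}{D + 637} = \frac{232 + D}{637 + D}$)
$\frac{1}{L{\left(w{\left(s{\left(-2 \right)} \right)} \right)} - 871012} = \frac{1}{\frac{232 + 1}{637 + 1} - 871012} = \frac{1}{\frac{1}{638} \cdot 233 - 871012} = \frac{1}{\frac{233}{638} - 871012} = \frac{1}{- \frac{555705423}{638}} = - \frac{638}{555705423}$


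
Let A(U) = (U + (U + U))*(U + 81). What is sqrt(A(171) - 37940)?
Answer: 14*sqrt(466) ≈ 302.22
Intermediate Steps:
A(U) = 3*U*(81 + U) (A(U) = (U + 2*U)*(81 + U) = (3*U)*(81 + U) = 3*U*(81 + U))
sqrt(A(171) - 37940) = sqrt(3*171*(81 + 171) - 37940) = sqrt(3*171*252 - 37940) = sqrt(129276 - 37940) = sqrt(91336) = 14*sqrt(466)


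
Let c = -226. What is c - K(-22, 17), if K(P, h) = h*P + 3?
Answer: 145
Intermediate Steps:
K(P, h) = 3 + P*h (K(P, h) = P*h + 3 = 3 + P*h)
c - K(-22, 17) = -226 - (3 - 22*17) = -226 - (3 - 374) = -226 - 1*(-371) = -226 + 371 = 145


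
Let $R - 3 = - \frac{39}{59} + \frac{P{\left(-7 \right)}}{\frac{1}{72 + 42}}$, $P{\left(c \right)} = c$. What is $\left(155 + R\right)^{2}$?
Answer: $\frac{1428764401}{3481} \approx 4.1045 \cdot 10^{5}$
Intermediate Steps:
$R = - \frac{46944}{59}$ ($R = 3 - \left(798 + \frac{39}{59}\right) = 3 - \left(\frac{39}{59} + \frac{7}{\frac{1}{114}}\right) = 3 - \left(\frac{39}{59} + 7 \frac{1}{\frac{1}{114}}\right) = 3 - \frac{47121}{59} = - \frac{46944}{59} \approx -795.66$)
$\left(155 + R\right)^{2} = \left(155 - \frac{46944}{59}\right)^{2} = \left(- \frac{37799}{59}\right)^{2} = \frac{1428764401}{3481}$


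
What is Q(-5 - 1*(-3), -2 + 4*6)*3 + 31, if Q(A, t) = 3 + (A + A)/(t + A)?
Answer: 197/5 ≈ 39.400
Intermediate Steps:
Q(A, t) = 3 + 2*A/(A + t) (Q(A, t) = 3 + (2*A)/(A + t) = 3 + 2*A/(A + t))
Q(-5 - 1*(-3), -2 + 4*6)*3 + 31 = ((3*(-2 + 4*6) + 5*(-5 - 1*(-3)))/((-5 - 1*(-3)) + (-2 + 4*6)))*3 + 31 = ((3*(-2 + 24) + 5*(-5 + 3))/((-5 + 3) + (-2 + 24)))*3 + 31 = ((3*22 + 5*(-2))/(-2 + 22))*3 + 31 = ((66 - 10)/20)*3 + 31 = ((1/20)*56)*3 + 31 = (14/5)*3 + 31 = 42/5 + 31 = 197/5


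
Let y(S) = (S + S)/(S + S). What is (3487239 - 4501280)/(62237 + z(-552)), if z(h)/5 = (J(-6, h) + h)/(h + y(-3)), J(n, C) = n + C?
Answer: -558736591/34298137 ≈ -16.291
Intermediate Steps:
J(n, C) = C + n
y(S) = 1 (y(S) = (2*S)/((2*S)) = (2*S)*(1/(2*S)) = 1)
z(h) = 5*(-6 + 2*h)/(1 + h) (z(h) = 5*(((h - 6) + h)/(h + 1)) = 5*(((-6 + h) + h)/(1 + h)) = 5*((-6 + 2*h)/(1 + h)) = 5*(-6 + 2*h)/(1 + h))
(3487239 - 4501280)/(62237 + z(-552)) = (3487239 - 4501280)/(62237 + 10*(-3 - 552)/(1 - 552)) = -1014041/(62237 + 10*(-555)/(-551)) = -1014041/(62237 + 10*(-1/551)*(-555)) = -1014041/(62237 + 5550/551) = -1014041/34298137/551 = -1014041*551/34298137 = -558736591/34298137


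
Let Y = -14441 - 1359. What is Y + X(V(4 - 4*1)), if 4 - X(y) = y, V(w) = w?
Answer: -15796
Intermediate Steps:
X(y) = 4 - y
Y = -15800
Y + X(V(4 - 4*1)) = -15800 + (4 - (4 - 4*1)) = -15800 + (4 - (4 - 4)) = -15800 + (4 - 1*0) = -15800 + (4 + 0) = -15800 + 4 = -15796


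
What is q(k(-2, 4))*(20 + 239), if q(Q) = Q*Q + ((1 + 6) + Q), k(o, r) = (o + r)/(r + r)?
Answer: 30303/16 ≈ 1893.9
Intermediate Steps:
k(o, r) = (o + r)/(2*r) (k(o, r) = (o + r)/((2*r)) = (o + r)*(1/(2*r)) = (o + r)/(2*r))
q(Q) = 7 + Q + Q² (q(Q) = Q² + (7 + Q) = 7 + Q + Q²)
q(k(-2, 4))*(20 + 239) = (7 + (½)*(-2 + 4)/4 + ((½)*(-2 + 4)/4)²)*(20 + 239) = (7 + (½)*(¼)*2 + ((½)*(¼)*2)²)*259 = (7 + ¼ + (¼)²)*259 = (7 + ¼ + 1/16)*259 = (117/16)*259 = 30303/16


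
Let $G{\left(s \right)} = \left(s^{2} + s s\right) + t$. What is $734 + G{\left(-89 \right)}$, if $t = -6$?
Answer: $16570$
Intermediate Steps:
$G{\left(s \right)} = -6 + 2 s^{2}$ ($G{\left(s \right)} = \left(s^{2} + s s\right) - 6 = \left(s^{2} + s^{2}\right) - 6 = 2 s^{2} - 6 = -6 + 2 s^{2}$)
$734 + G{\left(-89 \right)} = 734 - \left(6 - 2 \left(-89\right)^{2}\right) = 734 + \left(-6 + 2 \cdot 7921\right) = 734 + \left(-6 + 15842\right) = 734 + 15836 = 16570$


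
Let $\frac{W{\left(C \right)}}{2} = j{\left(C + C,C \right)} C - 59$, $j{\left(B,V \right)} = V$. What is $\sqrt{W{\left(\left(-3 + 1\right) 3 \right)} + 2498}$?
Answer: $2 \sqrt{613} \approx 49.518$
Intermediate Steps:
$W{\left(C \right)} = -118 + 2 C^{2}$ ($W{\left(C \right)} = 2 \left(C C - 59\right) = 2 \left(C^{2} - 59\right) = 2 \left(-59 + C^{2}\right) = -118 + 2 C^{2}$)
$\sqrt{W{\left(\left(-3 + 1\right) 3 \right)} + 2498} = \sqrt{\left(-118 + 2 \left(\left(-3 + 1\right) 3\right)^{2}\right) + 2498} = \sqrt{\left(-118 + 2 \left(\left(-2\right) 3\right)^{2}\right) + 2498} = \sqrt{\left(-118 + 2 \left(-6\right)^{2}\right) + 2498} = \sqrt{\left(-118 + 2 \cdot 36\right) + 2498} = \sqrt{\left(-118 + 72\right) + 2498} = \sqrt{-46 + 2498} = \sqrt{2452} = 2 \sqrt{613}$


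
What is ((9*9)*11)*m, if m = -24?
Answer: -21384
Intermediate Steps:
((9*9)*11)*m = ((9*9)*11)*(-24) = (81*11)*(-24) = 891*(-24) = -21384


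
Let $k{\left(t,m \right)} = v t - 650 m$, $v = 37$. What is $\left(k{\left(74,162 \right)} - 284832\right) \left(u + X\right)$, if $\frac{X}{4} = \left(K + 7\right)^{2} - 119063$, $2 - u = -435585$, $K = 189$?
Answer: $-43775134606$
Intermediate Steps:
$u = 435587$ ($u = 2 - -435585 = 2 + 435585 = 435587$)
$k{\left(t,m \right)} = - 650 m + 37 t$ ($k{\left(t,m \right)} = 37 t - 650 m = - 650 m + 37 t$)
$X = -322588$ ($X = 4 \left(\left(189 + 7\right)^{2} - 119063\right) = 4 \left(196^{2} - 119063\right) = 4 \left(38416 - 119063\right) = 4 \left(-80647\right) = -322588$)
$\left(k{\left(74,162 \right)} - 284832\right) \left(u + X\right) = \left(\left(\left(-650\right) 162 + 37 \cdot 74\right) - 284832\right) \left(435587 - 322588\right) = \left(\left(-105300 + 2738\right) - 284832\right) 112999 = \left(-102562 - 284832\right) 112999 = \left(-387394\right) 112999 = -43775134606$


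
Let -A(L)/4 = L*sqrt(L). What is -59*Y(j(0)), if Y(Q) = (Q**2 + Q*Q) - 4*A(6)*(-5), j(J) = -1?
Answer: -118 + 28320*sqrt(6) ≈ 69252.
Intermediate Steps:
A(L) = -4*L**(3/2) (A(L) = -4*L*sqrt(L) = -4*L**(3/2))
Y(Q) = -480*sqrt(6) + 2*Q**2 (Y(Q) = (Q**2 + Q*Q) - (-16)*6**(3/2)*(-5) = (Q**2 + Q**2) - (-16)*6*sqrt(6)*(-5) = 2*Q**2 - (-96)*sqrt(6)*(-5) = 2*Q**2 + (96*sqrt(6))*(-5) = 2*Q**2 - 480*sqrt(6) = -480*sqrt(6) + 2*Q**2)
-59*Y(j(0)) = -59*(-480*sqrt(6) + 2*(-1)**2) = -59*(-480*sqrt(6) + 2*1) = -59*(-480*sqrt(6) + 2) = -59*(2 - 480*sqrt(6)) = -118 + 28320*sqrt(6)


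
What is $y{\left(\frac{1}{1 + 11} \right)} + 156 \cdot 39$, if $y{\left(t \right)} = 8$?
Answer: $6092$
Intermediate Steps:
$y{\left(\frac{1}{1 + 11} \right)} + 156 \cdot 39 = 8 + 156 \cdot 39 = 8 + 6084 = 6092$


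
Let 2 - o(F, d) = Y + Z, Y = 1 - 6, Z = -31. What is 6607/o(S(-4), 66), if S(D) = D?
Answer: 6607/38 ≈ 173.87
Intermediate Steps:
Y = -5
o(F, d) = 38 (o(F, d) = 2 - (-5 - 31) = 2 - 1*(-36) = 2 + 36 = 38)
6607/o(S(-4), 66) = 6607/38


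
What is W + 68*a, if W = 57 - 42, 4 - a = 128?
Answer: -8417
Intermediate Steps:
a = -124 (a = 4 - 1*128 = 4 - 128 = -124)
W = 15
W + 68*a = 15 + 68*(-124) = 15 - 8432 = -8417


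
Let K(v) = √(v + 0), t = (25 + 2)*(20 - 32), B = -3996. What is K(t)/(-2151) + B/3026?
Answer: -1998/1513 - 2*I/239 ≈ -1.3206 - 0.0083682*I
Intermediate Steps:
t = -324 (t = 27*(-12) = -324)
K(v) = √v
K(t)/(-2151) + B/3026 = √(-324)/(-2151) - 3996/3026 = (18*I)*(-1/2151) - 3996*1/3026 = -2*I/239 - 1998/1513 = -1998/1513 - 2*I/239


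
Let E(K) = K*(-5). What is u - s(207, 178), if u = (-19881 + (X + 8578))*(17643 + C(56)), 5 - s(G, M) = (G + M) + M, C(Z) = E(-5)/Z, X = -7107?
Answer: -1299261163/4 ≈ -3.2482e+8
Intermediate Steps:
E(K) = -5*K
C(Z) = 25/Z (C(Z) = (-5*(-5))/Z = 25/Z)
s(G, M) = 5 - G - 2*M (s(G, M) = 5 - ((G + M) + M) = 5 - (G + 2*M) = 5 + (-G - 2*M) = 5 - G - 2*M)
u = -1299263395/4 (u = (-19881 + (-7107 + 8578))*(17643 + 25/56) = (-19881 + 1471)*(17643 + 25*(1/56)) = -18410*(17643 + 25/56) = -18410*988033/56 = -1299263395/4 ≈ -3.2482e+8)
u - s(207, 178) = -1299263395/4 - (5 - 1*207 - 2*178) = -1299263395/4 - (5 - 207 - 356) = -1299263395/4 - 1*(-558) = -1299263395/4 + 558 = -1299261163/4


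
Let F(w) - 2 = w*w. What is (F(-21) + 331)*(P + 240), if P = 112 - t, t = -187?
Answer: 417186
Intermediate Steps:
F(w) = 2 + w**2 (F(w) = 2 + w*w = 2 + w**2)
P = 299 (P = 112 - 1*(-187) = 112 + 187 = 299)
(F(-21) + 331)*(P + 240) = ((2 + (-21)**2) + 331)*(299 + 240) = ((2 + 441) + 331)*539 = (443 + 331)*539 = 774*539 = 417186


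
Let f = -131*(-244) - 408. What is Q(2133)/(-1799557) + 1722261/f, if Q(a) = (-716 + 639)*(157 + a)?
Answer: 3104871107857/56786820692 ≈ 54.676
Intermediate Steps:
Q(a) = -12089 - 77*a (Q(a) = -77*(157 + a) = -12089 - 77*a)
f = 31556 (f = 31964 - 408 = 31556)
Q(2133)/(-1799557) + 1722261/f = (-12089 - 77*2133)/(-1799557) + 1722261/31556 = (-12089 - 164241)*(-1/1799557) + 1722261*(1/31556) = -176330*(-1/1799557) + 1722261/31556 = 176330/1799557 + 1722261/31556 = 3104871107857/56786820692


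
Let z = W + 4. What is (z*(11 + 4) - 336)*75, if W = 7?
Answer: -12825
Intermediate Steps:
z = 11 (z = 7 + 4 = 11)
(z*(11 + 4) - 336)*75 = (11*(11 + 4) - 336)*75 = (11*15 - 336)*75 = (165 - 336)*75 = -171*75 = -12825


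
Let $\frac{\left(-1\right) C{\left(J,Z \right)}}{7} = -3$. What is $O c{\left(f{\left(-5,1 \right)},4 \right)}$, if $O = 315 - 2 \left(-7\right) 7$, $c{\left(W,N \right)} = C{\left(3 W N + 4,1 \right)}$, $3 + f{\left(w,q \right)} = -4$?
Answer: $8673$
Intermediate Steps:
$f{\left(w,q \right)} = -7$ ($f{\left(w,q \right)} = -3 - 4 = -7$)
$C{\left(J,Z \right)} = 21$ ($C{\left(J,Z \right)} = \left(-7\right) \left(-3\right) = 21$)
$c{\left(W,N \right)} = 21$
$O = 413$ ($O = 315 - \left(-14\right) 7 = 315 - -98 = 315 + 98 = 413$)
$O c{\left(f{\left(-5,1 \right)},4 \right)} = 413 \cdot 21 = 8673$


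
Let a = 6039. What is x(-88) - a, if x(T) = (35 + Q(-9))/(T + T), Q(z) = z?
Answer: -531445/88 ≈ -6039.1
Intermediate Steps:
x(T) = 13/T (x(T) = (35 - 9)/(T + T) = 26/((2*T)) = 26*(1/(2*T)) = 13/T)
x(-88) - a = 13/(-88) - 1*6039 = 13*(-1/88) - 6039 = -13/88 - 6039 = -531445/88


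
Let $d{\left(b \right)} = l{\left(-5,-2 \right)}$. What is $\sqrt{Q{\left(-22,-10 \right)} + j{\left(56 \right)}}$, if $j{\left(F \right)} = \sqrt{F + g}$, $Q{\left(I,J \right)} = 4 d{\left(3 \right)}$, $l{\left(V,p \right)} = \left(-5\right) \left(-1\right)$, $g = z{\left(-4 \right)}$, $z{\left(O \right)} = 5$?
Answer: $\sqrt{20 + \sqrt{61}} \approx 5.2735$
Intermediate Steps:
$g = 5$
$l{\left(V,p \right)} = 5$
$d{\left(b \right)} = 5$
$Q{\left(I,J \right)} = 20$ ($Q{\left(I,J \right)} = 4 \cdot 5 = 20$)
$j{\left(F \right)} = \sqrt{5 + F}$ ($j{\left(F \right)} = \sqrt{F + 5} = \sqrt{5 + F}$)
$\sqrt{Q{\left(-22,-10 \right)} + j{\left(56 \right)}} = \sqrt{20 + \sqrt{5 + 56}} = \sqrt{20 + \sqrt{61}}$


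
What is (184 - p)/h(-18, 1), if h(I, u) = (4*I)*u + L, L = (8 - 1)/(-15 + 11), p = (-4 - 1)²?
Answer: -636/295 ≈ -2.1559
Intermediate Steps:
p = 25 (p = (-5)² = 25)
L = -7/4 (L = 7/(-4) = 7*(-¼) = -7/4 ≈ -1.7500)
h(I, u) = -7/4 + 4*I*u (h(I, u) = (4*I)*u - 7/4 = 4*I*u - 7/4 = -7/4 + 4*I*u)
(184 - p)/h(-18, 1) = (184 - 1*25)/(-7/4 + 4*(-18)*1) = (184 - 25)/(-7/4 - 72) = 159/(-295/4) = 159*(-4/295) = -636/295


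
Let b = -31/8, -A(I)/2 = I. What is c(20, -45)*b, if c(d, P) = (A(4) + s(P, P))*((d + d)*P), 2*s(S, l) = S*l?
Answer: 14012775/2 ≈ 7.0064e+6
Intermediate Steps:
s(S, l) = S*l/2 (s(S, l) = (S*l)/2 = S*l/2)
A(I) = -2*I
b = -31/8 (b = -31*1/8 = -31/8 ≈ -3.8750)
c(d, P) = 2*P*d*(-8 + P**2/2) (c(d, P) = (-2*4 + P*P/2)*((d + d)*P) = (-8 + P**2/2)*((2*d)*P) = (-8 + P**2/2)*(2*P*d) = 2*P*d*(-8 + P**2/2))
c(20, -45)*b = -45*20*(-16 + (-45)**2)*(-31/8) = -45*20*(-16 + 2025)*(-31/8) = -45*20*2009*(-31/8) = -1808100*(-31/8) = 14012775/2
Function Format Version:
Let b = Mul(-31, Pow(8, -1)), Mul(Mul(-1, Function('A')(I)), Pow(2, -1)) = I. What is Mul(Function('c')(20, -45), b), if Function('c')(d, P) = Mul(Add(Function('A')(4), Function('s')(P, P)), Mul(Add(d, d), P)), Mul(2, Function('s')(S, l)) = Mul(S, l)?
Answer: Rational(14012775, 2) ≈ 7.0064e+6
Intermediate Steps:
Function('s')(S, l) = Mul(Rational(1, 2), S, l) (Function('s')(S, l) = Mul(Rational(1, 2), Mul(S, l)) = Mul(Rational(1, 2), S, l))
Function('A')(I) = Mul(-2, I)
b = Rational(-31, 8) (b = Mul(-31, Rational(1, 8)) = Rational(-31, 8) ≈ -3.8750)
Function('c')(d, P) = Mul(2, P, d, Add(-8, Mul(Rational(1, 2), Pow(P, 2)))) (Function('c')(d, P) = Mul(Add(Mul(-2, 4), Mul(Rational(1, 2), P, P)), Mul(Add(d, d), P)) = Mul(Add(-8, Mul(Rational(1, 2), Pow(P, 2))), Mul(Mul(2, d), P)) = Mul(Add(-8, Mul(Rational(1, 2), Pow(P, 2))), Mul(2, P, d)) = Mul(2, P, d, Add(-8, Mul(Rational(1, 2), Pow(P, 2)))))
Mul(Function('c')(20, -45), b) = Mul(Mul(-45, 20, Add(-16, Pow(-45, 2))), Rational(-31, 8)) = Mul(Mul(-45, 20, Add(-16, 2025)), Rational(-31, 8)) = Mul(Mul(-45, 20, 2009), Rational(-31, 8)) = Mul(-1808100, Rational(-31, 8)) = Rational(14012775, 2)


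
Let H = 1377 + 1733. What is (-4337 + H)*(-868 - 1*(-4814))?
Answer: -4841742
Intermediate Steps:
H = 3110
(-4337 + H)*(-868 - 1*(-4814)) = (-4337 + 3110)*(-868 - 1*(-4814)) = -1227*(-868 + 4814) = -1227*3946 = -4841742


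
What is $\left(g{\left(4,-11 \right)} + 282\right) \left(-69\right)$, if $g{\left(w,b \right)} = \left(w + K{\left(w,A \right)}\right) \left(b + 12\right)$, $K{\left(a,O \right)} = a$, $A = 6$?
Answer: $-20010$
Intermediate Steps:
$g{\left(w,b \right)} = 2 w \left(12 + b\right)$ ($g{\left(w,b \right)} = \left(w + w\right) \left(b + 12\right) = 2 w \left(12 + b\right)$)
$\left(g{\left(4,-11 \right)} + 282\right) \left(-69\right) = \left(2 \cdot 4 \left(12 - 11\right) + 282\right) \left(-69\right) = \left(2 \cdot 4 \cdot 1 + 282\right) \left(-69\right) = \left(8 + 282\right) \left(-69\right) = 290 \left(-69\right) = -20010$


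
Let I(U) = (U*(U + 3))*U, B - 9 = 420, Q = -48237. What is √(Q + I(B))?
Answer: 5*√3178299 ≈ 8913.9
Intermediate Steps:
B = 429 (B = 9 + 420 = 429)
I(U) = U²*(3 + U) (I(U) = (U*(3 + U))*U = U²*(3 + U))
√(Q + I(B)) = √(-48237 + 429²*(3 + 429)) = √(-48237 + 184041*432) = √(-48237 + 79505712) = √79457475 = 5*√3178299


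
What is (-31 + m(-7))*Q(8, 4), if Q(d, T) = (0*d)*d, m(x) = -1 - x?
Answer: 0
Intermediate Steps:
Q(d, T) = 0 (Q(d, T) = 0*d = 0)
(-31 + m(-7))*Q(8, 4) = (-31 + (-1 - 1*(-7)))*0 = (-31 + (-1 + 7))*0 = (-31 + 6)*0 = -25*0 = 0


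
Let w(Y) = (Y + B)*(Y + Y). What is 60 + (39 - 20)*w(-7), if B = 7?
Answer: 60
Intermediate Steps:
w(Y) = 2*Y*(7 + Y) (w(Y) = (Y + 7)*(Y + Y) = (7 + Y)*(2*Y) = 2*Y*(7 + Y))
60 + (39 - 20)*w(-7) = 60 + (39 - 20)*(2*(-7)*(7 - 7)) = 60 + 19*(2*(-7)*0) = 60 + 19*0 = 60 + 0 = 60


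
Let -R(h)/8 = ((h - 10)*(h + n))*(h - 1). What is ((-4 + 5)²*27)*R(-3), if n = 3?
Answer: 0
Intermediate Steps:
R(h) = -8*(-1 + h)*(-10 + h)*(3 + h) (R(h) = -8*(h - 10)*(h + 3)*(h - 1) = -8*(-10 + h)*(3 + h)*(-1 + h) = -8*(-1 + h)*(-10 + h)*(3 + h))
((-4 + 5)²*27)*R(-3) = ((-4 + 5)²*27)*(-240 - 8*(-3)³ + 64*(-3)² + 184*(-3)) = (1²*27)*(-240 - 8*(-27) + 64*9 - 552) = (1*27)*(-240 + 216 + 576 - 552) = 27*0 = 0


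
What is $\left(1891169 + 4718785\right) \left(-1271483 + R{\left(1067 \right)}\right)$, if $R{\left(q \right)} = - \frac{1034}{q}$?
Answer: $- \frac{815231703088530}{97} \approx -8.4045 \cdot 10^{12}$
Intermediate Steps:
$\left(1891169 + 4718785\right) \left(-1271483 + R{\left(1067 \right)}\right) = \left(1891169 + 4718785\right) \left(-1271483 - \frac{1034}{1067}\right) = 6609954 \left(-1271483 - \frac{94}{97}\right) = 6609954 \left(- \frac{123333945}{97}\right) = - \frac{815231703088530}{97}$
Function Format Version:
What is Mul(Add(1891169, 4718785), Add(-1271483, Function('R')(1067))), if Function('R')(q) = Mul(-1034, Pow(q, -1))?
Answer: Rational(-815231703088530, 97) ≈ -8.4045e+12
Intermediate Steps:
Mul(Add(1891169, 4718785), Add(-1271483, Function('R')(1067))) = Mul(Add(1891169, 4718785), Add(-1271483, Mul(-1034, Pow(1067, -1)))) = Mul(6609954, Add(-1271483, Mul(-1034, Rational(1, 1067)))) = Mul(6609954, Add(-1271483, Rational(-94, 97))) = Mul(6609954, Rational(-123333945, 97)) = Rational(-815231703088530, 97)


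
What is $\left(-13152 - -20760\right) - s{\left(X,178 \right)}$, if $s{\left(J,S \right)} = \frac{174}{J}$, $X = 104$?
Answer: $\frac{395529}{52} \approx 7606.3$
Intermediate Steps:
$\left(-13152 - -20760\right) - s{\left(X,178 \right)} = \left(-13152 - -20760\right) - \frac{174}{104} = \left(-13152 + 20760\right) - 174 \cdot \frac{1}{104} = 7608 - \frac{87}{52} = \frac{395529}{52}$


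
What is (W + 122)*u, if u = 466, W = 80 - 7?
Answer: 90870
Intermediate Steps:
W = 73
(W + 122)*u = (73 + 122)*466 = 195*466 = 90870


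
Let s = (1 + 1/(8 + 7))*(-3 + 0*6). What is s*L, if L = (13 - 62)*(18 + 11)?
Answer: 22736/5 ≈ 4547.2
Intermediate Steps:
s = -16/5 (s = (1 + 1/15)*(-3 + 0) = (1 + 1/15)*(-3) = (16/15)*(-3) = -16/5 ≈ -3.2000)
L = -1421 (L = -49*29 = -1421)
s*L = -16/5*(-1421) = 22736/5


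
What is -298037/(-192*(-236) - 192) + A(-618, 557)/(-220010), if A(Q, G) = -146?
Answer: -1311290657/198537024 ≈ -6.6048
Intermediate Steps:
-298037/(-192*(-236) - 192) + A(-618, 557)/(-220010) = -298037/(-192*(-236) - 192) - 146/(-220010) = -298037/(45312 - 192) - 146*(-1/220010) = -298037/45120 + 73/110005 = -1311290657/198537024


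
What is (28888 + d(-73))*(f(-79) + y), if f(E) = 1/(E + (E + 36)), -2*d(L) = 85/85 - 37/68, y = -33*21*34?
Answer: -11293409874405/16592 ≈ -6.8065e+8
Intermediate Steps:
y = -23562 (y = -693*34 = -23562)
d(L) = -31/136 (d(L) = -(85/85 - 37/68)/2 = -(85*(1/85) - 37*1/68)/2 = -(1 - 37/68)/2 = -1/2*31/68 = -31/136)
f(E) = 1/(36 + 2*E) (f(E) = 1/(E + (36 + E)) = 1/(36 + 2*E))
(28888 + d(-73))*(f(-79) + y) = (28888 - 31/136)*(1/(2*(18 - 79)) - 23562) = 3928737*((1/2)/(-61) - 23562)/136 = 3928737*((1/2)*(-1/61) - 23562)/136 = 3928737*(-1/122 - 23562)/136 = (3928737/136)*(-2874565/122) = -11293409874405/16592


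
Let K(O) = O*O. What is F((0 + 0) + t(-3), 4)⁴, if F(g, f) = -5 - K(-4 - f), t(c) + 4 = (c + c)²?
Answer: 22667121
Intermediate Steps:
t(c) = -4 + 4*c² (t(c) = -4 + (c + c)² = -4 + (2*c)² = -4 + 4*c²)
K(O) = O²
F(g, f) = -5 - (-4 - f)²
F((0 + 0) + t(-3), 4)⁴ = (-5 - (4 + 4)²)⁴ = (-5 - 1*8²)⁴ = (-5 - 1*64)⁴ = (-5 - 64)⁴ = (-69)⁴ = 22667121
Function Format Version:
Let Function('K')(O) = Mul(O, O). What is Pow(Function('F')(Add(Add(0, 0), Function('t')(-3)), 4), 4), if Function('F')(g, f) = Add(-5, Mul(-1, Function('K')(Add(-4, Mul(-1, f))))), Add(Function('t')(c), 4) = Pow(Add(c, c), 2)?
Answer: 22667121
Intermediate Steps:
Function('t')(c) = Add(-4, Mul(4, Pow(c, 2))) (Function('t')(c) = Add(-4, Pow(Add(c, c), 2)) = Add(-4, Pow(Mul(2, c), 2)) = Add(-4, Mul(4, Pow(c, 2))))
Function('K')(O) = Pow(O, 2)
Function('F')(g, f) = Add(-5, Mul(-1, Pow(Add(-4, Mul(-1, f)), 2)))
Pow(Function('F')(Add(Add(0, 0), Function('t')(-3)), 4), 4) = Pow(Add(-5, Mul(-1, Pow(Add(4, 4), 2))), 4) = Pow(Add(-5, Mul(-1, Pow(8, 2))), 4) = Pow(Add(-5, Mul(-1, 64)), 4) = Pow(Add(-5, -64), 4) = Pow(-69, 4) = 22667121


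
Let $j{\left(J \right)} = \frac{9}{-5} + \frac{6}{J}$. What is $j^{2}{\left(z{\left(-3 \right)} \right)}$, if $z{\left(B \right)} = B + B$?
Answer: $\frac{196}{25} \approx 7.84$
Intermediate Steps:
$z{\left(B \right)} = 2 B$
$j{\left(J \right)} = - \frac{9}{5} + \frac{6}{J}$ ($j{\left(J \right)} = 9 \left(- \frac{1}{5}\right) + \frac{6}{J} = - \frac{9}{5} + \frac{6}{J}$)
$j^{2}{\left(z{\left(-3 \right)} \right)} = \left(- \frac{9}{5} + \frac{6}{2 \left(-3\right)}\right)^{2} = \left(- \frac{9}{5} + \frac{6}{-6}\right)^{2} = \left(- \frac{9}{5} + 6 \left(- \frac{1}{6}\right)\right)^{2} = \left(- \frac{9}{5} - 1\right)^{2} = \left(- \frac{14}{5}\right)^{2} = \frac{196}{25}$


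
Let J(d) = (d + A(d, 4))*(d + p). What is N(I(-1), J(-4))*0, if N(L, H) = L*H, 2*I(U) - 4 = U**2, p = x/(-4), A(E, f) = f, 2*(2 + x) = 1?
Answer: 0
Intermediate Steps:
x = -3/2 (x = -2 + (1/2)*1 = -2 + 1/2 = -3/2 ≈ -1.5000)
p = 3/8 (p = -3/2/(-4) = -3/2*(-1/4) = 3/8 ≈ 0.37500)
J(d) = (4 + d)*(3/8 + d) (J(d) = (d + 4)*(d + 3/8) = (4 + d)*(3/8 + d))
I(U) = 2 + U**2/2
N(L, H) = H*L
N(I(-1), J(-4))*0 = ((3/2 + (-4)**2 + (35/8)*(-4))*(2 + (1/2)*(-1)**2))*0 = ((3/2 + 16 - 35/2)*(2 + (1/2)*1))*0 = (0*(2 + 1/2))*0 = (0*(5/2))*0 = 0*0 = 0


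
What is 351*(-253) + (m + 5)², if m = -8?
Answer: -88794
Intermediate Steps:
351*(-253) + (m + 5)² = 351*(-253) + (-8 + 5)² = -88803 + (-3)² = -88803 + 9 = -88794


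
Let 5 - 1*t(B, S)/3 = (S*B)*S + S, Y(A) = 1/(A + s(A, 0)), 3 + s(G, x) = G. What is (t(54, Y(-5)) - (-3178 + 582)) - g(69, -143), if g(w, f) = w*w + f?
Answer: -339306/169 ≈ -2007.7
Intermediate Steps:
s(G, x) = -3 + G
g(w, f) = f + w² (g(w, f) = w² + f = f + w²)
Y(A) = 1/(-3 + 2*A) (Y(A) = 1/(A + (-3 + A)) = 1/(-3 + 2*A))
t(B, S) = 15 - 3*S - 3*B*S² (t(B, S) = 15 - 3*((S*B)*S + S) = 15 - 3*((B*S)*S + S) = 15 - 3*(B*S² + S) = 15 - 3*(S + B*S²) = 15 + (-3*S - 3*B*S²) = 15 - 3*S - 3*B*S²)
(t(54, Y(-5)) - (-3178 + 582)) - g(69, -143) = ((15 - 3/(-3 + 2*(-5)) - 3*54*(1/(-3 + 2*(-5)))²) - (-3178 + 582)) - (-143 + 69²) = ((15 - 3/(-3 - 10) - 3*54*(1/(-3 - 10))²) - 1*(-2596)) - (-143 + 4761) = ((15 - 3/(-13) - 3*54*(1/(-13))²) + 2596) - 1*4618 = ((15 - 3*(-1/13) - 3*54*(-1/13)²) + 2596) - 4618 = ((15 + 3/13 - 3*54*1/169) + 2596) - 4618 = ((15 + 3/13 - 162/169) + 2596) - 4618 = (2412/169 + 2596) - 4618 = 441136/169 - 4618 = -339306/169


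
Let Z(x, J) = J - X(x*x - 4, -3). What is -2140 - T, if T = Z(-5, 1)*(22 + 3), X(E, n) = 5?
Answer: -2040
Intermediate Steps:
Z(x, J) = -5 + J (Z(x, J) = J - 1*5 = J - 5 = -5 + J)
T = -100 (T = (-5 + 1)*(22 + 3) = -4*25 = -100)
-2140 - T = -2140 - 1*(-100) = -2140 + 100 = -2040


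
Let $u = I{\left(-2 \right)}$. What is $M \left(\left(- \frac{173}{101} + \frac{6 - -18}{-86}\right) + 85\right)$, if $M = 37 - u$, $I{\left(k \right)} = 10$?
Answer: $\frac{9733608}{4343} \approx 2241.2$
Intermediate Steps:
$u = 10$
$M = 27$ ($M = 37 - 10 = 27$)
$M \left(\left(- \frac{173}{101} + \frac{6 - -18}{-86}\right) + 85\right) = 27 \left(\left(- \frac{173}{101} + \frac{6 - -18}{-86}\right) + 85\right) = 27 \left(\left(\left(-173\right) \frac{1}{101} + \left(6 + 18\right) \left(- \frac{1}{86}\right)\right) + 85\right) = 27 \left(\left(- \frac{173}{101} + 24 \left(- \frac{1}{86}\right)\right) + 85\right) = 27 \left(\left(- \frac{173}{101} - \frac{12}{43}\right) + 85\right) = 27 \left(- \frac{8651}{4343} + 85\right) = 27 \cdot \frac{360504}{4343} = \frac{9733608}{4343}$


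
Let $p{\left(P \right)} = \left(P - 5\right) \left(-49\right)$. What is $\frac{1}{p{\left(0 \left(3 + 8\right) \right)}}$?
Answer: $\frac{1}{245} \approx 0.0040816$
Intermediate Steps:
$p{\left(P \right)} = 245 - 49 P$ ($p{\left(P \right)} = \left(P - 5\right) \left(-49\right) = \left(-5 + P\right) \left(-49\right) = 245 - 49 P$)
$\frac{1}{p{\left(0 \left(3 + 8\right) \right)}} = \frac{1}{245 - 49 \cdot 0 \left(3 + 8\right)} = \frac{1}{245 - 49 \cdot 0 \cdot 11} = \frac{1}{245 - 0} = \frac{1}{245 + 0} = \frac{1}{245}$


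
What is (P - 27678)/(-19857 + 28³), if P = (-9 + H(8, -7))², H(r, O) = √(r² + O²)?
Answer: -27678/2095 + (9 - √113)²/2095 ≈ -13.210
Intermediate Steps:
H(r, O) = √(O² + r²)
P = (-9 + √113)² (P = (-9 + √((-7)² + 8²))² = (-9 + √(49 + 64))² = (-9 + √113)² ≈ 2.6574)
(P - 27678)/(-19857 + 28³) = ((9 - √113)² - 27678)/(-19857 + 28³) = (-27678 + (9 - √113)²)/(-19857 + 21952) = (-27678 + (9 - √113)²)/2095 = (-27678 + (9 - √113)²)*(1/2095) = -27678/2095 + (9 - √113)²/2095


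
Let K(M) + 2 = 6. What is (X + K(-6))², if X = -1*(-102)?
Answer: 11236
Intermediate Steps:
K(M) = 4 (K(M) = -2 + 6 = 4)
X = 102
(X + K(-6))² = (102 + 4)² = 106² = 11236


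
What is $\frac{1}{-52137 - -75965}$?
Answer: $\frac{1}{23828} \approx 4.1967 \cdot 10^{-5}$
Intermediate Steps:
$\frac{1}{-52137 - -75965} = \frac{1}{-52137 + 75965} = \frac{1}{23828}$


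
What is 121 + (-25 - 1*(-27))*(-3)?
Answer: 115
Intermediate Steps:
121 + (-25 - 1*(-27))*(-3) = 121 + (-25 + 27)*(-3) = 121 + 2*(-3) = 121 - 6 = 115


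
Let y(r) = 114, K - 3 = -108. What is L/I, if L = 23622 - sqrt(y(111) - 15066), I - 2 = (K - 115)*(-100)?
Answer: 3937/3667 - I*sqrt(3738)/11001 ≈ 1.0736 - 0.0055576*I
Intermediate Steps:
K = -105 (K = 3 - 108 = -105)
I = 22002 (I = 2 + (-105 - 115)*(-100) = 2 - 220*(-100) = 2 + 22000 = 22002)
L = 23622 - 2*I*sqrt(3738) (L = 23622 - sqrt(114 - 15066) = 23622 - sqrt(-14952) = 23622 - 2*I*sqrt(3738) ≈ 23622.0 - 122.28*I)
L/I = (23622 - 2*I*sqrt(3738))/22002 = (23622 - 2*I*sqrt(3738))*(1/22002) = 3937/3667 - I*sqrt(3738)/11001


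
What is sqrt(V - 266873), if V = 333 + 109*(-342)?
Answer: I*sqrt(303818) ≈ 551.2*I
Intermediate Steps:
V = -36945 (V = 333 - 37278 = -36945)
sqrt(V - 266873) = sqrt(-36945 - 266873) = sqrt(-303818) = I*sqrt(303818)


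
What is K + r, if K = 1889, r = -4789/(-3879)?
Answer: 7332220/3879 ≈ 1890.2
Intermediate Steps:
r = 4789/3879 (r = -4789*(-1/3879) = 4789/3879 ≈ 1.2346)
K + r = 1889 + 4789/3879 = 7332220/3879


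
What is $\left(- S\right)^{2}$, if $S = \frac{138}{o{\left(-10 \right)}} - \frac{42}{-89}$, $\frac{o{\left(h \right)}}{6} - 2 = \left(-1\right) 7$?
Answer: $\frac{3374569}{198025} \approx 17.041$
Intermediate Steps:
$o{\left(h \right)} = -30$ ($o{\left(h \right)} = 12 + 6 \left(\left(-1\right) 7\right) = 12 + 6 \left(-7\right) = 12 - 42 = -30$)
$S = - \frac{1837}{445}$ ($S = \frac{138}{-30} - \frac{42}{-89} = 138 \left(- \frac{1}{30}\right) - - \frac{42}{89} = - \frac{23}{5} + \frac{42}{89} = - \frac{1837}{445} \approx -4.1281$)
$\left(- S\right)^{2} = \left(\left(-1\right) \left(- \frac{1837}{445}\right)\right)^{2} = \left(\frac{1837}{445}\right)^{2} = \frac{3374569}{198025}$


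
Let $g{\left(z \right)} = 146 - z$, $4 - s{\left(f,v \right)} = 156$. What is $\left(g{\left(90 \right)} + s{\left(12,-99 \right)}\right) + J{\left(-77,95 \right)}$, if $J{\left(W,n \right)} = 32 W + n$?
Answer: $-2465$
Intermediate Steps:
$J{\left(W,n \right)} = n + 32 W$
$s{\left(f,v \right)} = -152$ ($s{\left(f,v \right)} = 4 - 156 = -152$)
$\left(g{\left(90 \right)} + s{\left(12,-99 \right)}\right) + J{\left(-77,95 \right)} = \left(\left(146 - 90\right) - 152\right) + \left(95 + 32 \left(-77\right)\right) = \left(\left(146 - 90\right) - 152\right) + \left(95 - 2464\right) = \left(56 - 152\right) - 2369 = -96 - 2369 = -2465$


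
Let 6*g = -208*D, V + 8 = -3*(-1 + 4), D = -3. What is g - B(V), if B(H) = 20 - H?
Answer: 67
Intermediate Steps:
V = -17 (V = -8 - 3*(-1 + 4) = -8 - 3*3 = -8 - 9 = -17)
g = 104 (g = (-208*(-3))/6 = (⅙)*624 = 104)
g - B(V) = 104 - (20 - 1*(-17)) = 104 - (20 + 17) = 104 - 1*37 = 104 - 37 = 67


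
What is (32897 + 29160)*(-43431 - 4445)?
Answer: -2971040932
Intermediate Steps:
(32897 + 29160)*(-43431 - 4445) = 62057*(-47876) = -2971040932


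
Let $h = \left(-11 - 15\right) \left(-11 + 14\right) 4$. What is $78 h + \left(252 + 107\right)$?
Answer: $-23977$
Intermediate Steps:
$h = -312$ ($h = \left(-26\right) 3 \cdot 4 = \left(-78\right) 4 = -312$)
$78 h + \left(252 + 107\right) = 78 \left(-312\right) + \left(252 + 107\right) = -24336 + 359 = -23977$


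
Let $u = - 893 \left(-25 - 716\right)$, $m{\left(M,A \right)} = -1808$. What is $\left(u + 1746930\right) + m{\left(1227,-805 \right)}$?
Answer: $2406835$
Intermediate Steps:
$u = 661713$ ($u = \left(-893\right) \left(-741\right) = 661713$)
$\left(u + 1746930\right) + m{\left(1227,-805 \right)} = \left(661713 + 1746930\right) - 1808 = 2408643 - 1808 = 2406835$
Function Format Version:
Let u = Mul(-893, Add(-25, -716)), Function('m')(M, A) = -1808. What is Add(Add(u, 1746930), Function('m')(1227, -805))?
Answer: 2406835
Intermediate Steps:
u = 661713 (u = Mul(-893, -741) = 661713)
Add(Add(u, 1746930), Function('m')(1227, -805)) = Add(Add(661713, 1746930), -1808) = Add(2408643, -1808) = 2406835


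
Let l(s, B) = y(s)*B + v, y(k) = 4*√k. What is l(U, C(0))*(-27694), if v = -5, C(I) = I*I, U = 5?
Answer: 138470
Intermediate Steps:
C(I) = I²
l(s, B) = -5 + 4*B*√s (l(s, B) = (4*√s)*B - 5 = 4*B*√s - 5 = -5 + 4*B*√s)
l(U, C(0))*(-27694) = (-5 + 4*0²*√5)*(-27694) = (-5 + 4*0*√5)*(-27694) = (-5 + 0)*(-27694) = -5*(-27694) = 138470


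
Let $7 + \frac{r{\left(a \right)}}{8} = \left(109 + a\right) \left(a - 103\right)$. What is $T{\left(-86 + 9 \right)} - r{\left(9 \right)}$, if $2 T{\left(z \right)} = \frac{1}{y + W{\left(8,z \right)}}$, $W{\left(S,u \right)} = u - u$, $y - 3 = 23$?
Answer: $\frac{4617185}{52} \approx 88792.0$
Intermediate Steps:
$y = 26$ ($y = 3 + 23 = 26$)
$W{\left(S,u \right)} = 0$
$r{\left(a \right)} = -56 + 8 \left(-103 + a\right) \left(109 + a\right)$ ($r{\left(a \right)} = -56 + 8 \left(109 + a\right) \left(a - 103\right) = -56 + 8 \left(109 + a\right) \left(-103 + a\right) = -56 + 8 \left(-103 + a\right) \left(109 + a\right)$)
$T{\left(z \right)} = \frac{1}{52}$ ($T{\left(z \right)} = \frac{1}{2 \left(26 + 0\right)} = \frac{1}{2 \cdot 26} = \frac{1}{2} \cdot \frac{1}{26} = \frac{1}{52}$)
$T{\left(-86 + 9 \right)} - r{\left(9 \right)} = \frac{1}{52} - \left(-89872 + 8 \cdot 9^{2} + 48 \cdot 9\right) = \frac{1}{52} - \left(-89872 + 8 \cdot 81 + 432\right) = \frac{1}{52} - \left(-89872 + 648 + 432\right) = \frac{1}{52} - -88792 = \frac{1}{52} + 88792 = \frac{4617185}{52}$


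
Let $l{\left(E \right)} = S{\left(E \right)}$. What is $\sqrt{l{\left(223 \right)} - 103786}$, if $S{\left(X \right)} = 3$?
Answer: $i \sqrt{103783} \approx 322.15 i$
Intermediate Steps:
$l{\left(E \right)} = 3$
$\sqrt{l{\left(223 \right)} - 103786} = \sqrt{3 - 103786} = \sqrt{-103783} = i \sqrt{103783}$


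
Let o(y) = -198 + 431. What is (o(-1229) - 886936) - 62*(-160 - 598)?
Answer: -839707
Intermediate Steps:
o(y) = 233
(o(-1229) - 886936) - 62*(-160 - 598) = (233 - 886936) - 62*(-160 - 598) = -886703 - 62*(-758) = -886703 + 46996 = -839707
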